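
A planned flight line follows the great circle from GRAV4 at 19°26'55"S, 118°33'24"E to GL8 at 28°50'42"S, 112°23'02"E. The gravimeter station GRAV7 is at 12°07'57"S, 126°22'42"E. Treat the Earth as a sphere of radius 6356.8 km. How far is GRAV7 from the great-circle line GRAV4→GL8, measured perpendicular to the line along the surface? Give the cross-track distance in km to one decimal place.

342.8 km

GRAV4: φ = -19.44861°, λ = +118.55667°
GL8: φ = -28.84500°, λ = +112.38389°
GRAV7: φ = -12.13250°, λ = +126.37833°
δ₁₃ = central angle GRAV4→GRAV7 = 0.183111 rad  (haversine)
θ₁₃ = bearing GRAV4→GRAV7 = 46.944°,  θ₁₂ = bearing GRAV4→GL8 = 209.726°
dₓₜ = R·arcsin(sin δ₁₃ · sin(θ₁₃ − θ₁₂)) = 6356.8·arcsin(0.18209·sin(-162.782°)) = -342.807 km
|dₓₜ| = 342.807 km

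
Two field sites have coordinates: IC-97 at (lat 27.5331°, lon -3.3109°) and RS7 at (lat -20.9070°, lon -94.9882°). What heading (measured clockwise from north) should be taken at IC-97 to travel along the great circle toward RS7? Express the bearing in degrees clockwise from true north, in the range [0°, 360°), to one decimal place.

Δλ = -91.6773°
y = sin Δλ · cos φ₂ = -0.933761
x = cos φ₁ sin φ₂ − sin φ₁ cos φ₂ cos Δλ = -0.303797
θ = atan2(y, x) = -108.0222° → 251.9778° (mod 360°)

252.0°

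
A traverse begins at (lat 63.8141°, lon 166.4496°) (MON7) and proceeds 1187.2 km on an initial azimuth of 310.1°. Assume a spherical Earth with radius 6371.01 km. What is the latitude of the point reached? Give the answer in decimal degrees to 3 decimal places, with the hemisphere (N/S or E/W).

δ = d/R = 1187.2/6371.01 = 0.186344 rad
φ₂ = arcsin(sin φ₁ cos δ + cos φ₁ sin δ cos θ)
   = arcsin(0.89737·0.98269 + 0.44129·0.18527·0.64412) = 69.14634°
λ₂ = λ₁ + atan2(sin θ sin δ cos φ₁, cos δ − sin φ₁ sin φ₂) = 142.99040°

69.146°N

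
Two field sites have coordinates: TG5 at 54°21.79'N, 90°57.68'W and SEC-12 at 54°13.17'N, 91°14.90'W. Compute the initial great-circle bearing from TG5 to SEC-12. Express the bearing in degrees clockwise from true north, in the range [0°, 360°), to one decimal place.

TG5: φ = +54.36317°, λ = -90.96133°
SEC-12: φ = +54.21950°, λ = -91.24833°
Δλ = -0.2870°
y = sin Δλ · cos φ₂ = -0.002929
x = cos φ₁ sin φ₂ − sin φ₁ cos φ₂ cos Δλ = -0.002501
θ = atan2(y, x) = -130.5015° → 229.4985° (mod 360°)

229.5°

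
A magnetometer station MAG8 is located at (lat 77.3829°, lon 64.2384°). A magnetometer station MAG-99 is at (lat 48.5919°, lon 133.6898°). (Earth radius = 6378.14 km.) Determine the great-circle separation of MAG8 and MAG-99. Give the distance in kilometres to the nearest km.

Δφ = -28.7910°,  Δλ = 69.4514°
a = sin²(Δφ/2) + cos φ₁ cos φ₂ sin²(Δλ/2) = 0.108691
c = 2·arcsin(√a) = 0.671937 rad = 38.4992°
d = R·c = 6378.14 × 0.671937 = 4285.7 km

4286 km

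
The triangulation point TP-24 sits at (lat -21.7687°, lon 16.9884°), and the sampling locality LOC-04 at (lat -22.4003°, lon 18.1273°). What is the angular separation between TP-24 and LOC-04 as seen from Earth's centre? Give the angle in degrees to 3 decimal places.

Δφ = -0.6316°,  Δλ = 1.1389°
a = sin²(Δφ/2) + cos φ₁ cos φ₂ sin²(Δλ/2) = 0.000115
c = 2·arcsin(√a) = 0.021466 rad = 1.2299°

1.230°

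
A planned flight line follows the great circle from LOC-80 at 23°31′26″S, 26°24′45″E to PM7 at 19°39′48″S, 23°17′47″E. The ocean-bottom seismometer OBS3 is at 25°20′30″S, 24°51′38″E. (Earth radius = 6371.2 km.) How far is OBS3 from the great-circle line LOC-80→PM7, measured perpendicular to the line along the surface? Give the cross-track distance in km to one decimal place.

LOC-80: φ = -23.52389°, λ = +26.41250°
PM7: φ = -19.66333°, λ = +23.29639°
OBS3: φ = -25.34167°, λ = +24.86056°
δ₁₃ = central angle LOC-80→OBS3 = 0.040182 rad  (haversine)
θ₁₃ = bearing LOC-80→OBS3 = 217.540°,  θ₁₂ = bearing LOC-80→PM7 = 322.525°
dₓₜ = R·arcsin(sin δ₁₃ · sin(θ₁₃ − θ₁₂)) = 6371.2·arcsin(0.04017·sin(-104.985°)) = -247.299 km
|dₓₜ| = 247.299 km

247.3 km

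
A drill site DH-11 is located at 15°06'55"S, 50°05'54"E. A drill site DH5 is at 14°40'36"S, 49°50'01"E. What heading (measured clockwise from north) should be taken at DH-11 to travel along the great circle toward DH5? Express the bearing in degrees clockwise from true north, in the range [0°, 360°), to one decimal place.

DH-11: φ = -15.11528°, λ = +50.09833°
DH5: φ = -14.67667°, λ = +49.83361°
Δλ = -0.2647°
y = sin Δλ · cos φ₂ = -0.004470
x = cos φ₁ sin φ₂ − sin φ₁ cos φ₂ cos Δλ = 0.007652
θ = atan2(y, x) = -30.2876° → 329.7124° (mod 360°)

329.7°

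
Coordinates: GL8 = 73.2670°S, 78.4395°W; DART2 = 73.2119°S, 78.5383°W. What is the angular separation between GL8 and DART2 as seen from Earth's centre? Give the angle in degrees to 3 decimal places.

0.062°

Δφ = 0.0551°,  Δλ = -0.0988°
a = sin²(Δφ/2) + cos φ₁ cos φ₂ sin²(Δλ/2) = 0.000000
c = 2·arcsin(√a) = 0.001083 rad = 0.0620°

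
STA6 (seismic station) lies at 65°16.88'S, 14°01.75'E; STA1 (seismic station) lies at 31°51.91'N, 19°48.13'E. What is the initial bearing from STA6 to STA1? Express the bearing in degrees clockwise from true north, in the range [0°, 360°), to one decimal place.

4.9°

STA6: φ = -65.28133°, λ = +14.02917°
STA1: φ = +31.86517°, λ = +19.80217°
Δλ = 5.7730°
y = sin Δλ · cos φ₂ = 0.085428
x = cos φ₁ sin φ₂ − sin φ₁ cos φ₂ cos Δλ = 0.988319
θ = atan2(y, x) = 4.9402° → 4.9402° (mod 360°)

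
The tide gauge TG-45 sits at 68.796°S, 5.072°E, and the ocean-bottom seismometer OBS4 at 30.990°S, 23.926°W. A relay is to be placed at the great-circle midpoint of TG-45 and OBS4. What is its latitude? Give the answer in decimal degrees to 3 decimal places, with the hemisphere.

50.650°S

Bx = cos φ₂ cos Δλ = 0.749789,  By = cos φ₂ sin Δλ = -0.415580
φₘ = atan2(sin φ₁ + sin φ₂, √((cos φ₁ + Bx)² + By²)) = -50.64975°
λₘ = λ₁ + atan2(By, cos φ₁ + Bx) = -15.42871°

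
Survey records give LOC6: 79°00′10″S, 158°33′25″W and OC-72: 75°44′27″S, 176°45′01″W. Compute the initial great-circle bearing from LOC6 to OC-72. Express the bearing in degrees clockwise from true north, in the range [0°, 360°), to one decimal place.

300.2°

LOC6: φ = -79.00278°, λ = -158.55694°
OC-72: φ = -75.74083°, λ = -176.75028°
Δλ = -18.1933°
y = sin Δλ · cos φ₂ = -0.076903
x = cos φ₁ sin φ₂ − sin φ₁ cos φ₂ cos Δλ = 0.044814
θ = atan2(y, x) = -59.7695° → 300.2305° (mod 360°)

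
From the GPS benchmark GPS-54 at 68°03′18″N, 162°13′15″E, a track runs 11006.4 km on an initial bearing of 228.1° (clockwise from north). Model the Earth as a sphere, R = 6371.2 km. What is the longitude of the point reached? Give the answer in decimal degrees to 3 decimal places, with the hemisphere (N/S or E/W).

GPS-54: φ = +68.05500°, λ = +162.22083°
δ = d/R = 11006.4/6371.2 = 1.727524 rad
φ₂ = arcsin(sin φ₁ cos δ + cos φ₁ sin δ cos θ)
   = arcsin(0.92754·-0.15609 + 0.37372·0.98774·-0.66783) = -23.03529°
λ₂ = λ₁ + atan2(sin θ sin δ cos φ₁, cos δ − sin φ₁ sin φ₂) = 109.19669°

109.197°E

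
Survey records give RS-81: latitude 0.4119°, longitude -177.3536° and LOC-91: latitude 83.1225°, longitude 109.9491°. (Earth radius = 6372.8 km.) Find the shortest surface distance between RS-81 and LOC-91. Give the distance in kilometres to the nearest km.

9738 km

Δφ = 82.7106°,  Δλ = -72.6973°
a = sin²(Δφ/2) + cos φ₁ cos φ₂ sin²(Δλ/2) = 0.478624
c = 2·arcsin(√a) = 1.528032 rad = 87.5498°
d = R·c = 6372.8 × 1.528032 = 9737.8 km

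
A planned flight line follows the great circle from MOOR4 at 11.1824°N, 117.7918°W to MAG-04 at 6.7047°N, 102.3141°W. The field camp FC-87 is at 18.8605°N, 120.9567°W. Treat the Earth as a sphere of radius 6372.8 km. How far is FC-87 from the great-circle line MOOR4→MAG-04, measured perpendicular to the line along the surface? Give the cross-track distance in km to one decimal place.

739.5 km

δ₁₃ = central angle MOOR4→FC-87 = 0.144219 rad  (haversine)
θ₁₃ = bearing MOOR4→FC-87 = 338.683°,  θ₁₂ = bearing MOOR4→MAG-04 = 105.014°
dₓₜ = R·arcsin(sin δ₁₃ · sin(θ₁₃ − θ₁₂)) = 6372.8·arcsin(0.14372·sin(233.669°)) = -739.516 km
|dₓₜ| = 739.516 km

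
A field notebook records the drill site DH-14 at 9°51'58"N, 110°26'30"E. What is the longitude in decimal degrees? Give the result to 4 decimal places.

110° + 26′/60 + 30″/3600 = 110 + 0.43333 + 0.00833 = 110.4417°

110.4417°E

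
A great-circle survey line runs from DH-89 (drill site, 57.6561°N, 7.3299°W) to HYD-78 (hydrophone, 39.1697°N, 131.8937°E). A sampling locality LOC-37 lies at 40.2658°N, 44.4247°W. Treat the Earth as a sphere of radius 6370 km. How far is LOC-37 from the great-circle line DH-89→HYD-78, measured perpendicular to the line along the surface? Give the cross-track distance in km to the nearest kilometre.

1981 km

δ₁₃ = central angle DH-89→LOC-37 = 0.512176 rad  (haversine)
θ₁₃ = bearing DH-89→LOC-37 = 249.899°,  θ₁₂ = bearing DH-89→HYD-78 = 31.265°
dₓₜ = R·arcsin(sin δ₁₃ · sin(θ₁₃ − θ₁₂)) = 6370·arcsin(0.49008·sin(218.634°)) = -1980.837 km
|dₓₜ| = 1980.837 km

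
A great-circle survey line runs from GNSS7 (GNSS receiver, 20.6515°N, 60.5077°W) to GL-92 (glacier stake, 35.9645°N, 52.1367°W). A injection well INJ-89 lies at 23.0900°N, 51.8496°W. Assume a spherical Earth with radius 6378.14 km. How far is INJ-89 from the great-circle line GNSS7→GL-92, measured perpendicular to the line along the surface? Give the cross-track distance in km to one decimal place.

690.4 km

δ₁₃ = central angle GNSS7→INJ-89 = 0.146519 rad  (haversine)
θ₁₃ = bearing GNSS7→INJ-89 = 71.534°,  θ₁₂ = bearing GNSS7→GL-92 = 23.802°
dₓₜ = R·arcsin(sin δ₁₃ · sin(θ₁₃ − θ₁₂)) = 6378.14·arcsin(0.14600·sin(47.731°)) = 690.422 km
|dₓₜ| = 690.422 km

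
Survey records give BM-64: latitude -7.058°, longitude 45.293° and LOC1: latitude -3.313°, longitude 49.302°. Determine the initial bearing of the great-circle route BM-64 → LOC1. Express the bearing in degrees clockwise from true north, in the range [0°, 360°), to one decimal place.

Δλ = 4.0090°
y = sin Δλ · cos φ₂ = 0.069796
x = cos φ₁ sin φ₂ − sin φ₁ cos φ₂ cos Δλ = 0.065016
θ = atan2(y, x) = 47.0309° → 47.0309° (mod 360°)

47.0°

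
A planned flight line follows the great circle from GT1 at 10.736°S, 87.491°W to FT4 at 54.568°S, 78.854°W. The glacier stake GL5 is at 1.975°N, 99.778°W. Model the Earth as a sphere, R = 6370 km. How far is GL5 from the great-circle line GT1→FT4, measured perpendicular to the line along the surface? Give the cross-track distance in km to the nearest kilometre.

1180 km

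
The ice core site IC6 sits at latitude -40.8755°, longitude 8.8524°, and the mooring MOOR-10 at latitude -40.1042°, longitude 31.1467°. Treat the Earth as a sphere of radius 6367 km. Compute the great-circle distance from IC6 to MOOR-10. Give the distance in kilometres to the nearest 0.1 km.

Δφ = 0.7713°,  Δλ = 22.2943°
a = sin²(Δφ/2) + cos φ₁ cos φ₂ sin²(Δλ/2) = 0.021662
c = 2·arcsin(√a) = 0.295432 rad = 16.9270°
d = R·c = 6367 × 0.295432 = 1881.0 km

1881.0 km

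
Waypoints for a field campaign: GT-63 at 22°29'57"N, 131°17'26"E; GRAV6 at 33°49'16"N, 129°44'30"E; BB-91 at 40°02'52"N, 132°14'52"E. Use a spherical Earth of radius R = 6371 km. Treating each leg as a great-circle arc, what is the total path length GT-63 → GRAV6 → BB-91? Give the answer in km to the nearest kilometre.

GT-63: φ = +22.49917°, λ = +131.29056°
GRAV6: φ = +33.82111°, λ = +129.74167°
BB-91: φ = +40.04778°, λ = +132.24778°
GT-63→GRAV6: c = 0.199029 rad, d = 1268.01 km
GRAV6→BB-91: c = 0.114147 rad, d = 727.23 km
Total = 1268.01 + 727.23 = 1995.24 km

1995 km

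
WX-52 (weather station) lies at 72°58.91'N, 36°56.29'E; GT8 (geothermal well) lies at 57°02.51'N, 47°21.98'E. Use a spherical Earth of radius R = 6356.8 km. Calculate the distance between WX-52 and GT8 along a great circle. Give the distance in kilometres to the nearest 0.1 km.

1828.4 km

WX-52: φ = +72.98183°, λ = +36.93817°
GT8: φ = +57.04183°, λ = +47.36633°
Δφ = -15.9400°,  Δλ = 10.4282°
a = sin²(Δφ/2) + cos φ₁ cos φ₂ sin²(Δλ/2) = 0.020540
c = 2·arcsin(√a) = 0.287627 rad = 16.4798°
d = R·c = 6356.8 × 0.287627 = 1828.4 km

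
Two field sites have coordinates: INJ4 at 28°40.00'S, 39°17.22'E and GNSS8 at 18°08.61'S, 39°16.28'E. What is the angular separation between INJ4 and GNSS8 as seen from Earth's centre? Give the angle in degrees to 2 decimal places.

INJ4: φ = -28.66667°, λ = +39.28700°
GNSS8: φ = -18.14350°, λ = +39.27133°
Δφ = 10.5232°,  Δλ = -0.0157°
a = sin²(Δφ/2) + cos φ₁ cos φ₂ sin²(Δλ/2) = 0.008409
c = 2·arcsin(√a) = 0.183664 rad = 10.5232°

10.52°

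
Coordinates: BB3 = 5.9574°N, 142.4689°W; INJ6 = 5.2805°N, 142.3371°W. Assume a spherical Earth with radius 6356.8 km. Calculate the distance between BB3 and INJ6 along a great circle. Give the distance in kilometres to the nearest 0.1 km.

76.5 km

Δφ = -0.6769°,  Δλ = 0.1318°
a = sin²(Δφ/2) + cos φ₁ cos φ₂ sin²(Δλ/2) = 0.000036
c = 2·arcsin(√a) = 0.012034 rad = 0.6895°
d = R·c = 6356.8 × 0.012034 = 76.5 km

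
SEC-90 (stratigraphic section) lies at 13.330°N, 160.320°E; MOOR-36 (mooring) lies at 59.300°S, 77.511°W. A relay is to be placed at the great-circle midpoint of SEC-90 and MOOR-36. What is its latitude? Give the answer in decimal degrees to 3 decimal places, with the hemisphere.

37.379°S

Bx = cos φ₂ cos Δλ = -0.271822,  By = cos φ₂ sin Δλ = 0.432165
φₘ = atan2(sin φ₁ + sin φ₂, √((cos φ₁ + Bx)² + By²)) = -37.37888°
λₘ = λ₁ + atan2(By, cos φ₁ + Bx) = -168.03486°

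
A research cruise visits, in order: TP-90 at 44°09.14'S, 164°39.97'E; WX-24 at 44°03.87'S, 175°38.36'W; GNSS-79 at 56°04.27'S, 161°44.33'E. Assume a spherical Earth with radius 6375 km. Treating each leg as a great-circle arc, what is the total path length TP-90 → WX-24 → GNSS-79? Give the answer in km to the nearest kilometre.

TP-90: φ = -44.15233°, λ = +164.66617°
WX-24: φ = -44.06450°, λ = -175.63933°
GNSS-79: φ = -56.07117°, λ = +161.73883°
TP-90→WX-24: c = 0.246222 rad, d = 1569.67 km
WX-24→GNSS-79: c = 0.326201 rad, d = 2079.53 km
Total = 1569.67 + 2079.53 = 3649.20 km

3649 km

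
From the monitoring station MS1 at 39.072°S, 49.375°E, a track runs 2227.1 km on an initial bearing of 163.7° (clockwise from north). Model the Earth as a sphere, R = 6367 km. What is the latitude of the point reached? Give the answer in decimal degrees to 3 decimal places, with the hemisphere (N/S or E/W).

57.940°S

δ = d/R = 2227.1/6367 = 0.349788 rad
φ₂ = arcsin(sin φ₁ cos δ + cos φ₁ sin δ cos θ)
   = arcsin(-0.63030·0.93945 + 0.77635·0.34270·-0.95981) = -57.93979°
λ₂ = λ₁ + atan2(sin θ sin δ cos φ₁, cos δ − sin φ₁ sin φ₂) = 59.81481°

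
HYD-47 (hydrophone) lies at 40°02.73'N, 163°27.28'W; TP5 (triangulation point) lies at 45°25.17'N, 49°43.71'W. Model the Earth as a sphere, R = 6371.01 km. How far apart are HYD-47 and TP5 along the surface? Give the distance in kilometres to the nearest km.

8450 km

HYD-47: φ = +40.04550°, λ = -163.45467°
TP5: φ = +45.41950°, λ = -49.72850°
Δφ = 5.3740°,  Δλ = 113.7262°
a = sin²(Δφ/2) + cos φ₁ cos φ₂ sin²(Δλ/2) = 0.378969
c = 2·arcsin(√a) = 1.326305 rad = 75.9917°
d = R·c = 6371.01 × 1.326305 = 8449.9 km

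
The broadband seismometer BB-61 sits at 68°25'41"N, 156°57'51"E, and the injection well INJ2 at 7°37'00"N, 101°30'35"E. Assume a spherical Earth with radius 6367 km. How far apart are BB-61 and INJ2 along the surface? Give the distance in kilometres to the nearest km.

7861 km

BB-61: φ = +68.42806°, λ = +156.96417°
INJ2: φ = +7.61667°, λ = +101.50972°
Δφ = -60.8114°,  Δλ = -55.4544°
a = sin²(Δφ/2) + cos φ₁ cos φ₂ sin²(Δλ/2) = 0.335044
c = 2·arcsin(√a) = 1.234586 rad = 70.7365°
d = R·c = 6367 × 1.234586 = 7860.6 km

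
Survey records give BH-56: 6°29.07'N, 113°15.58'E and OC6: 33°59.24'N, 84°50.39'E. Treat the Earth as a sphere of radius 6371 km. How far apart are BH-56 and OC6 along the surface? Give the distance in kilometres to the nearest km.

BH-56: φ = +6.48450°, λ = +113.25967°
OC6: φ = +33.98733°, λ = +84.83983°
Δφ = 27.5028°,  Δλ = -28.4198°
a = sin²(Δφ/2) + cos φ₁ cos φ₂ sin²(Δλ/2) = 0.106150
c = 2·arcsin(√a) = 0.663730 rad = 38.0289°
d = R·c = 6371 × 0.663730 = 4228.6 km

4229 km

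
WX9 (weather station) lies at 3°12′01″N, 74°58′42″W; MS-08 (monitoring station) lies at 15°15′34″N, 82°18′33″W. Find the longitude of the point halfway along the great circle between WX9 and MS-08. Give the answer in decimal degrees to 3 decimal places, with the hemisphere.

WX9: φ = +3.20028°, λ = -74.97833°
MS-08: φ = +15.25944°, λ = -82.30917°
Bx = cos φ₂ cos Δλ = 0.956858,  By = cos φ₂ sin Δλ = -0.123100
φₘ = atan2(sin φ₁ + sin φ₂, √((cos φ₁ + Bx)² + By²)) = 9.24845°
λₘ = λ₁ + atan2(By, cos φ₁ + Bx) = -78.58075°

78.581°W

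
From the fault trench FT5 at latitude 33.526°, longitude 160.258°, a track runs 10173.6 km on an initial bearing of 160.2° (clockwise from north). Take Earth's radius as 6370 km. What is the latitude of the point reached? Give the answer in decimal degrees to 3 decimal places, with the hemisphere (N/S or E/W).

δ = d/R = 10173.6/6370 = 1.597111 rad
φ₂ = arcsin(sin φ₁ cos δ + cos φ₁ sin δ cos θ)
   = arcsin(0.55232·-0.02631 + 0.83364·0.99965·-0.94088) = -52.99780°
λ₂ = λ₁ + atan2(sin θ sin δ cos φ₁, cos δ − sin φ₁ sin φ₂) = -165.50364°

52.998°S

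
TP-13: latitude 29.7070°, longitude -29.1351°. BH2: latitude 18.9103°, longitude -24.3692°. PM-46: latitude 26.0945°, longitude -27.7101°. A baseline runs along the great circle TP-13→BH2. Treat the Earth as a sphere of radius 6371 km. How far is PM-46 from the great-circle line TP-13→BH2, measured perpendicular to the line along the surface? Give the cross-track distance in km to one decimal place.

25.1 km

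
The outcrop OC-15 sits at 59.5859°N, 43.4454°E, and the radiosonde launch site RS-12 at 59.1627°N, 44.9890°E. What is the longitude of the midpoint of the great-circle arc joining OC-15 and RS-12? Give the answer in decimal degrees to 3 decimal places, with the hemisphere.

44.222°E

Bx = cos φ₂ cos Δλ = 0.512416,  By = cos φ₂ sin Δλ = 0.013808
φₘ = atan2(sin φ₁ + sin φ₂, √((cos φ₁ + Bx)² + By²)) = 59.37658°
λₘ = λ₁ + atan2(By, cos φ₁ + Bx) = 44.22202°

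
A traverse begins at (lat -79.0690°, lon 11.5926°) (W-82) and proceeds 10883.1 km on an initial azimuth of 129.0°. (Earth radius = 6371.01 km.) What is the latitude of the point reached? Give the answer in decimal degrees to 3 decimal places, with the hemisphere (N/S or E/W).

δ = d/R = 10883.1/6371.01 = 1.708222 rad
φ₂ = arcsin(sin φ₁ cos δ + cos φ₁ sin δ cos θ)
   = arcsin(-0.98186·-0.13699 + 0.18963·0.99057·-0.62932) = 0.93380°
λ₂ = λ₁ + atan2(sin θ sin δ cos φ₁, cos δ − sin φ₁ sin φ₂) = 141.24578°

0.934°N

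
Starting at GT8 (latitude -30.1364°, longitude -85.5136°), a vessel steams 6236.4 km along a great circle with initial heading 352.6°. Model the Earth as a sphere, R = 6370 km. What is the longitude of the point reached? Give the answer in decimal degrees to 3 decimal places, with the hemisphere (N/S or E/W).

92.320°W

δ = d/R = 6236.4/6370 = 0.979027 rad
φ₂ = arcsin(sin φ₁ cos δ + cos φ₁ sin δ cos θ)
   = arcsin(-0.50206·0.55783 + 0.86483·0.82995·0.99167) = 25.57735°
λ₂ = λ₁ + atan2(sin θ sin δ cos φ₁, cos δ − sin φ₁ sin φ₂) = -92.31960°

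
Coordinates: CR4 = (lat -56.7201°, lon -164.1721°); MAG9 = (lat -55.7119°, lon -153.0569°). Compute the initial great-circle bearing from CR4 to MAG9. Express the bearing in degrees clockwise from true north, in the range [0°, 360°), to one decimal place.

Δλ = 11.1152°
y = sin Δλ · cos φ₂ = 0.108605
x = cos φ₁ sin φ₂ − sin φ₁ cos φ₂ cos Δλ = 0.008761
θ = atan2(y, x) = 85.3880° → 85.3880° (mod 360°)

85.4°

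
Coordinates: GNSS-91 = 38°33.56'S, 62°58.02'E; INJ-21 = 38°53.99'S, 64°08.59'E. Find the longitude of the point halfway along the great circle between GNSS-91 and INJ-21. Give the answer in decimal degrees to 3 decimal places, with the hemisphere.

GNSS-91: φ = -38.55933°, λ = +62.96700°
INJ-21: φ = -38.89983°, λ = +64.14317°
Bx = cos φ₂ cos Δλ = 0.778081,  By = cos φ₂ sin Δλ = 0.015975
φₘ = atan2(sin φ₁ + sin φ₂, √((cos φ₁ + Bx)² + By²)) = -38.73106°
λₘ = λ₁ + atan2(By, cos φ₁ + Bx) = 63.55368°

63.554°E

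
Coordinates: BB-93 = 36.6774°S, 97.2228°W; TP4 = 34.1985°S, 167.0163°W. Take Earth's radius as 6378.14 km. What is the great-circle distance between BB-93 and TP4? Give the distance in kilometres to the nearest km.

Δφ = 2.4789°,  Δλ = -69.7935°
a = sin²(Δφ/2) + cos φ₁ cos φ₂ sin²(Δλ/2) = 0.217577
c = 2·arcsin(√a) = 0.970551 rad = 55.6085°
d = R·c = 6378.14 × 0.970551 = 6190.3 km

6190 km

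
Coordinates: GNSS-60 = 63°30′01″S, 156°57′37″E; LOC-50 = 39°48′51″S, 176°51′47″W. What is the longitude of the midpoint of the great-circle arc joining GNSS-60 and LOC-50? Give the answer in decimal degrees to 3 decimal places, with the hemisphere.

173.576°E

GNSS-60: φ = -63.50028°, λ = +156.96028°
LOC-50: φ = -39.81417°, λ = -176.86306°
Bx = cos φ₂ cos Δλ = 0.689345,  By = cos φ₂ sin Δλ = 0.338851
φₘ = atan2(sin φ₁ + sin φ₂, √((cos φ₁ + Bx)² + By²)) = -52.33617°
λₘ = λ₁ + atan2(By, cos φ₁ + Bx) = 173.57568°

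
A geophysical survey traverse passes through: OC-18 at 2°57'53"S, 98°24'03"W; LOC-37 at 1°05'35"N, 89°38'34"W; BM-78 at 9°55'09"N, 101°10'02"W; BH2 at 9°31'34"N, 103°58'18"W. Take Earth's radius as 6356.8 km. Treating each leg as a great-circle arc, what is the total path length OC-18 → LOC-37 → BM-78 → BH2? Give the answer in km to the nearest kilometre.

2985 km

OC-18: φ = -2.96472°, λ = -98.40083°
LOC-37: φ = +1.09306°, λ = -89.64278°
BM-78: φ = +9.91917°, λ = -101.16722°
BH2: φ = +9.52611°, λ = -103.97167°
OC-18→LOC-37: c = 0.168419 rad, d = 1070.60 km
LOC-37→BM-78: c = 0.252451 rad, d = 1604.78 km
BM-78→BH2: c = 0.048729 rad, d = 309.76 km
Total = 1070.60 + 1604.78 + 309.76 = 2985.15 km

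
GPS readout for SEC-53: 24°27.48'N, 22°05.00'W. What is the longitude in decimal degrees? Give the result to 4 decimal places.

22° + 5.00′/60 = 22 + 0.08333 = 22.0833°

22.0833°W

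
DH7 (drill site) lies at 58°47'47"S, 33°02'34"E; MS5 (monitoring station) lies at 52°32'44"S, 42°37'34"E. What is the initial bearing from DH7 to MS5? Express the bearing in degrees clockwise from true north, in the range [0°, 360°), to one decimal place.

44.9°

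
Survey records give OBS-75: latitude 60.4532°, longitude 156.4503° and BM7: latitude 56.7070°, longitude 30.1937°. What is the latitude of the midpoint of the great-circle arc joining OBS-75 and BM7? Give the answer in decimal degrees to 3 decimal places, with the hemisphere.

Bx = cos φ₂ cos Δλ = -0.324633,  By = cos φ₂ sin Δλ = -0.442637
φₘ = atan2(sin φ₁ + sin φ₂, √((cos φ₁ + Bx)² + By²)) = 74.48265°
λₘ = λ₁ + atan2(By, cos φ₁ + Bx) = 87.29093°

74.483°N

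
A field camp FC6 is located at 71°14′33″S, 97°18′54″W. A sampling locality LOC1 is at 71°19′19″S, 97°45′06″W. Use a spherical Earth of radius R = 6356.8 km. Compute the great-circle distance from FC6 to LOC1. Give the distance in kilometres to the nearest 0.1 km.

17.9 km

FC6: φ = -71.24250°, λ = -97.31500°
LOC1: φ = -71.32194°, λ = -97.75167°
Δφ = -0.0794°,  Δλ = -0.4367°
a = sin²(Δφ/2) + cos φ₁ cos φ₂ sin²(Δλ/2) = 0.000002
c = 2·arcsin(√a) = 0.002811 rad = 0.1611°
d = R·c = 6356.8 × 0.002811 = 17.9 km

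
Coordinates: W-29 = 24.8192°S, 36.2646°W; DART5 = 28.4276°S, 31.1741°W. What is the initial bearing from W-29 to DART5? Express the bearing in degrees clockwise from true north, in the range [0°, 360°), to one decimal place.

129.5°

Δλ = 5.0905°
y = sin Δλ · cos φ₂ = 0.078030
x = cos φ₁ sin φ₂ − sin φ₁ cos φ₂ cos Δλ = -0.064393
θ = atan2(y, x) = 129.5305° → 129.5305° (mod 360°)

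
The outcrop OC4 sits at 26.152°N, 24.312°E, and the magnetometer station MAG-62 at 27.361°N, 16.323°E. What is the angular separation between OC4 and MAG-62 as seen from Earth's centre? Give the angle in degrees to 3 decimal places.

Δφ = 1.2090°,  Δλ = -7.9890°
a = sin²(Δφ/2) + cos φ₁ cos φ₂ sin²(Δλ/2) = 0.003980
c = 2·arcsin(√a) = 0.126256 rad = 7.2339°

7.234°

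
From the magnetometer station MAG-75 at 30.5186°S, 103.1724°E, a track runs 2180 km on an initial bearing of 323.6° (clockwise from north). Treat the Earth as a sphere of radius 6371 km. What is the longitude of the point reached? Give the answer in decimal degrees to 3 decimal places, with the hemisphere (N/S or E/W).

91.319°E

δ = d/R = 2180/6371 = 0.342175 rad
φ₂ = arcsin(sin φ₁ cos δ + cos φ₁ sin δ cos θ)
   = arcsin(-0.50782·0.94203 + 0.86146·0.33554·0.80489) = -14.22445°
λ₂ = λ₁ + atan2(sin θ sin δ cos φ₁, cos δ − sin φ₁ sin φ₂) = 91.31878°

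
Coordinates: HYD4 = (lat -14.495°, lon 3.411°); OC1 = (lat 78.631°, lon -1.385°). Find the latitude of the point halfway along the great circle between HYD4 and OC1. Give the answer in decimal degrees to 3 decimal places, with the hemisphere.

32.081°N

Bx = cos φ₂ cos Δλ = 0.196437,  By = cos φ₂ sin Δλ = -0.016481
φₘ = atan2(sin φ₁ + sin φ₂, √((cos φ₁ + Bx)² + By²)) = 32.08069°
λₘ = λ₁ + atan2(By, cos φ₁ + Bx) = 2.60021°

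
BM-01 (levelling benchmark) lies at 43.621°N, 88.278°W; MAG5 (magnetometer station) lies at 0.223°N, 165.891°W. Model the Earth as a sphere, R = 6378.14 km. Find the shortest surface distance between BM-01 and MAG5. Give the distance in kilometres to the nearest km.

Δφ = -43.3980°,  Δλ = -77.6130°
a = sin²(Δφ/2) + cos φ₁ cos φ₂ sin²(Δλ/2) = 0.421013
c = 2·arcsin(√a) = 1.412157 rad = 80.9107°
d = R·c = 6378.14 × 1.412157 = 9006.9 km

9007 km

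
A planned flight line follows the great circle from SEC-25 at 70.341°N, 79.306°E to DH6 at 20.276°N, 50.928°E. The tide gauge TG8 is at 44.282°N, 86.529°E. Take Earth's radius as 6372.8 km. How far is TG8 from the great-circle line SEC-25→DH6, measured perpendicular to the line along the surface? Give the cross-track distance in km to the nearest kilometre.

2058 km

δ₁₃ = central angle SEC-25→TG8 = 0.459147 rad  (haversine)
θ₁₃ = bearing SEC-25→TG8 = 168.281°,  θ₁₂ = bearing SEC-25→DH6 = 214.014°
dₓₜ = R·arcsin(sin δ₁₃ · sin(θ₁₃ − θ₁₂)) = 6372.8·arcsin(0.44318·sin(-45.733°)) = -2058.066 km
|dₓₜ| = 2058.066 km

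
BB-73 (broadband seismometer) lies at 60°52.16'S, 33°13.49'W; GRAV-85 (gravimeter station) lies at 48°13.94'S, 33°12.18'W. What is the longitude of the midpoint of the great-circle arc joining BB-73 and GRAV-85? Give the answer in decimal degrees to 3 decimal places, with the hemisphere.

33.212°W

BB-73: φ = -60.86933°, λ = -33.22483°
GRAV-85: φ = -48.23233°, λ = -33.20300°
Bx = cos φ₂ cos Δλ = 0.666112,  By = cos φ₂ sin Δλ = 0.000254
φₘ = atan2(sin φ₁ + sin φ₂, √((cos φ₁ + Bx)² + By²)) = -54.55083°
λₘ = λ₁ + atan2(By, cos φ₁ + Bx) = -33.21222°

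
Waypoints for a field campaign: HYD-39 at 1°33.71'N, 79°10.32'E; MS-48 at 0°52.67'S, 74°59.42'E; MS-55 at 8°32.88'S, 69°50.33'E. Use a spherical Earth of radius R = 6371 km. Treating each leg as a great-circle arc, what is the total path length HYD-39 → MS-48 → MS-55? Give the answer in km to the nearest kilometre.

1564 km

HYD-39: φ = +1.56183°, λ = +79.17200°
MS-48: φ = -0.87783°, λ = +74.99033°
MS-55: φ = -8.54800°, λ = +69.83883°
HYD-39→MS-48: c = 0.084491 rad, d = 538.29 km
MS-48→MS-55: c = 0.161053 rad, d = 1026.07 km
Total = 538.29 + 1026.07 = 1564.36 km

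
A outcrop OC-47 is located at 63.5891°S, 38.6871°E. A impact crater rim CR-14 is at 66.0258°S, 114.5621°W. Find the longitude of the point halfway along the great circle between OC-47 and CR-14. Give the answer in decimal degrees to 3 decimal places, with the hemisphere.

27.172°W

Bx = cos φ₂ cos Δλ = -0.362837,  By = cos φ₂ sin Δλ = -0.182891
φₘ = atan2(sin φ₁ + sin φ₂, √((cos φ₁ + Bx)² + By²)) = -83.67920°
λₘ = λ₁ + atan2(By, cos φ₁ + Bx) = -27.17194°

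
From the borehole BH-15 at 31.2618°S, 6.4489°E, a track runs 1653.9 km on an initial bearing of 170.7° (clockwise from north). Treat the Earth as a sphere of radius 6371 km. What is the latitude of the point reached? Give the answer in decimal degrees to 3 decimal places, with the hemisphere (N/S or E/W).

δ = d/R = 1653.9/6371 = 0.259598 rad
φ₂ = arcsin(sin φ₁ cos δ + cos φ₁ sin δ cos θ)
   = arcsin(-0.51895·0.96649 + 0.85481·0.25669·-0.98686) = -45.89772°
λ₂ = λ₁ + atan2(sin θ sin δ cos φ₁, cos δ − sin φ₁ sin φ₂) = 9.86611°

45.898°S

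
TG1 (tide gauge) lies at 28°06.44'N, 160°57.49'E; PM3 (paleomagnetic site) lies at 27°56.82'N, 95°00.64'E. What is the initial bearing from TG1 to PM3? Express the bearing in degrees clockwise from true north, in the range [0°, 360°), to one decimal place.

286.8°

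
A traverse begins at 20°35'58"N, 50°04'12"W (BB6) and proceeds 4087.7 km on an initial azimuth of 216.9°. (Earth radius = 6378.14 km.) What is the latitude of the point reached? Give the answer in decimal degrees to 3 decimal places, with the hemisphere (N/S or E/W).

9.529°S

BB6: φ = +20.59944°, λ = -50.07000°
δ = d/R = 4087.7/6378.14 = 0.640892 rad
φ₂ = arcsin(sin φ₁ cos δ + cos φ₁ sin δ cos θ)
   = arcsin(0.35183·0.80156 + 0.93606·0.59791·-0.79968) = -9.52938°
λ₂ = λ₁ + atan2(sin θ sin δ cos φ₁, cos δ − sin φ₁ sin φ₂) = -71.41734°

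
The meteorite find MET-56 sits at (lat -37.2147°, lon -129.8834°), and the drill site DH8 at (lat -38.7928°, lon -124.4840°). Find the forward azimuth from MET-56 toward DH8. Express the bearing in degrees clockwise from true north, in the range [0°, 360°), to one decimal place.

Δλ = 5.3994°
y = sin Δλ · cos φ₂ = 0.073341
x = cos φ₁ sin φ₂ − sin φ₁ cos φ₂ cos Δλ = -0.029631
θ = atan2(y, x) = 111.9995° → 111.9995° (mod 360°)

112.0°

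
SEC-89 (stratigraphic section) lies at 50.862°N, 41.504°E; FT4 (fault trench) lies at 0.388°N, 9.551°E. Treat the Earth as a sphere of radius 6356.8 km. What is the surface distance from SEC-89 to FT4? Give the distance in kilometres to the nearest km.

6353 km

Δφ = -50.4740°,  Δλ = -31.9530°
a = sin²(Δφ/2) + cos φ₁ cos φ₂ sin²(Δλ/2) = 0.229603
c = 2·arcsin(√a) = 0.999415 rad = 57.2623°
d = R·c = 6356.8 × 0.999415 = 6353.1 km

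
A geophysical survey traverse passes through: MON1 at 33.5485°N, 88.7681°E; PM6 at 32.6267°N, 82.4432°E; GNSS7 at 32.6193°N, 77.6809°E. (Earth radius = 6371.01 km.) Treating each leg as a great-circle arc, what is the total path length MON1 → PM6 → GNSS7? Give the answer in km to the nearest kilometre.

1044 km

MON1→PM6: c = 0.093862 rad, d = 598.00 km
PM6→GNSS7: c = 0.069999 rad, d = 445.96 km
Total = 598.00 + 445.96 = 1043.96 km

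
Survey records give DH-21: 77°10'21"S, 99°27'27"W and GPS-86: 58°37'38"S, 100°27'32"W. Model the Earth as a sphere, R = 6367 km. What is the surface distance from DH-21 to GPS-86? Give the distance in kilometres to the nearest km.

2061 km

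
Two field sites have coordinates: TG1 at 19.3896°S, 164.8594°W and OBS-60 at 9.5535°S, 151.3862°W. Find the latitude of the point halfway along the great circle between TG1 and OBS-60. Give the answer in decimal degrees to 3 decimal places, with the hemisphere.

14.568°S

Bx = cos φ₂ cos Δλ = 0.958992,  By = cos φ₂ sin Δλ = 0.229759
φₘ = atan2(sin φ₁ + sin φ₂, √((cos φ₁ + Bx)² + By²)) = -14.56784°
λₘ = λ₁ + atan2(By, cos φ₁ + Bx) = -157.97250°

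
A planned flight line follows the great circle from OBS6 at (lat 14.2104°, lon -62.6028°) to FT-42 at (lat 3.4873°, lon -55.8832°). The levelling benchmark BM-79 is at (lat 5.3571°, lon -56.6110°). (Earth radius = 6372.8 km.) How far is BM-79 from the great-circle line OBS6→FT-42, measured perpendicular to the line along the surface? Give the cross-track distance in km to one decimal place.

δ₁₃ = central angle OBS6→BM-79 = 0.185670 rad  (haversine)
θ₁₃ = bearing OBS6→BM-79 = 145.737°,  θ₁₂ = bearing OBS6→FT-42 = 147.648°
dₓₜ = R·arcsin(sin δ₁₃ · sin(θ₁₃ − θ₁₂)) = 6372.8·arcsin(0.18461·sin(-1.911°)) = -39.225 km
|dₓₜ| = 39.225 km

39.2 km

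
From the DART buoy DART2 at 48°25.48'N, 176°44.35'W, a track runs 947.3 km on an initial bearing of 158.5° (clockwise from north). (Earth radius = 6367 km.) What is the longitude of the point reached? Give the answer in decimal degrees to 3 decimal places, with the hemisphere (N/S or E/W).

DART2: φ = +48.42467°, λ = -176.73917°
δ = d/R = 947.3/6367 = 0.148783 rad
φ₂ = arcsin(sin φ₁ cos δ + cos φ₁ sin δ cos θ)
   = arcsin(0.74808·0.98895 + 0.66360·0.14823·-0.93042) = 40.41317°
λ₂ = λ₁ + atan2(sin θ sin δ cos φ₁, cos δ − sin φ₁ sin φ₂) = -172.64741°

172.647°W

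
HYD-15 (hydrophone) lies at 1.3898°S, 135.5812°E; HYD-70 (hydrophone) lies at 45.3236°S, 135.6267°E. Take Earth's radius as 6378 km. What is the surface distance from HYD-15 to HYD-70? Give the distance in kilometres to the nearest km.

4891 km

Δφ = -43.9338°,  Δλ = 0.0455°
a = sin²(Δφ/2) + cos φ₁ cos φ₂ sin²(Δλ/2) = 0.139929
c = 2·arcsin(√a) = 0.766790 rad = 43.9338°
d = R·c = 6378 × 0.766790 = 4890.6 km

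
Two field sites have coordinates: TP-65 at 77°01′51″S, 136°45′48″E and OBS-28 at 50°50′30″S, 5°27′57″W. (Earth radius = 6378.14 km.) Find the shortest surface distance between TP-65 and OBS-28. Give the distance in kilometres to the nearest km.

5559 km

TP-65: φ = -77.03083°, λ = +136.76333°
OBS-28: φ = -50.84167°, λ = -5.46583°
Δφ = 26.1892°,  Δλ = -142.2292°
a = sin²(Δφ/2) + cos φ₁ cos φ₂ sin²(Δλ/2) = 0.178200
c = 2·arcsin(√a) = 0.871602 rad = 49.9391°
d = R·c = 6378.14 × 0.871602 = 5559.2 km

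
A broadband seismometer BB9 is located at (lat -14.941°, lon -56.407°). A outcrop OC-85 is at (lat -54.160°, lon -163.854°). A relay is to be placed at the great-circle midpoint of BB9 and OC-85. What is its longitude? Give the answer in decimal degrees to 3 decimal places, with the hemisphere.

Bx = cos φ₂ cos Δλ = -0.175554,  By = cos φ₂ sin Δλ = -0.558587
φₘ = atan2(sin φ₁ + sin φ₂, √((cos φ₁ + Bx)² + By²)) = -47.82310°
λₘ = λ₁ + atan2(By, cos φ₁ + Bx) = -91.64824°

91.648°W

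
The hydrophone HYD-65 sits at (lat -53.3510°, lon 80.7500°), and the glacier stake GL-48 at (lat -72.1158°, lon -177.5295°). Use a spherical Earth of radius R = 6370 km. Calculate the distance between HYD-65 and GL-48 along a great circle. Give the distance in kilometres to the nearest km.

Δφ = -18.7648°,  Δλ = 101.7205°
a = sin²(Δφ/2) + cos φ₁ cos φ₂ sin²(Δλ/2) = 0.136849
c = 2·arcsin(√a) = 0.757869 rad = 43.4227°
d = R·c = 6370 × 0.757869 = 4827.6 km

4828 km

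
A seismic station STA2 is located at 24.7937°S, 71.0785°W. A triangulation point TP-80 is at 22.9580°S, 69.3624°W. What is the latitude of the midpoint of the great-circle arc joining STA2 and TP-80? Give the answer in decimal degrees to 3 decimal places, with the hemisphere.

Bx = cos φ₂ cos Δλ = 0.920378,  By = cos φ₂ sin Δλ = 0.027575
φₘ = atan2(sin φ₁ + sin φ₂, √((cos φ₁ + Bx)² + By²)) = -23.87823°
λₘ = λ₁ + atan2(By, cos φ₁ + Bx) = -70.21436°

23.878°S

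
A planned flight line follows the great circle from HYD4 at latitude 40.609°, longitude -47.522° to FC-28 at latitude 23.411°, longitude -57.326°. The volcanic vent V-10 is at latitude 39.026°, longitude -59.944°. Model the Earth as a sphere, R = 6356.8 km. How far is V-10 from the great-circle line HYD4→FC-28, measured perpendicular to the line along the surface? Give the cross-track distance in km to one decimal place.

887.8 km

δ₁₃ = central angle HYD4→V-10 = 0.168653 rad  (haversine)
θ₁₃ = bearing HYD4→V-10 = 264.603°,  θ₁₂ = bearing HYD4→FC-28 = 208.571°
dₓₜ = R·arcsin(sin δ₁₃ · sin(θ₁₃ − θ₁₂)) = 6356.8·arcsin(0.16785·sin(56.032°)) = 887.820 km
|dₓₜ| = 887.820 km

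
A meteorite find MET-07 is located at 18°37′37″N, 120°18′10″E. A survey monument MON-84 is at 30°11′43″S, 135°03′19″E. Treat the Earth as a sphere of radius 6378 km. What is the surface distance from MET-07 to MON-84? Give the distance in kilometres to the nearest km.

MET-07: φ = +18.62694°, λ = +120.30278°
MON-84: φ = -30.19528°, λ = +135.05528°
Δφ = -48.8222°,  Δλ = 14.7525°
a = sin²(Δφ/2) + cos φ₁ cos φ₂ sin²(Δλ/2) = 0.184301
c = 2·arcsin(√a) = 0.887442 rad = 50.8467°
d = R·c = 6378 × 0.887442 = 5660.1 km

5660 km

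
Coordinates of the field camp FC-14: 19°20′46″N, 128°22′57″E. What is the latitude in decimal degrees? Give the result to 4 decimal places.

19° + 20′/60 + 46″/3600 = 19 + 0.33333 + 0.01278 = 19.3461°

19.3461°N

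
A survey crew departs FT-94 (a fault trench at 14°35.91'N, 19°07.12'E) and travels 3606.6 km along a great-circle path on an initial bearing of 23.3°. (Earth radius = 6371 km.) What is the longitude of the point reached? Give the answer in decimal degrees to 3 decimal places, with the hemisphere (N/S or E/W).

36.149°E

FT-94: φ = +14.59850°, λ = +19.11867°
δ = d/R = 3606.6/6371 = 0.566096 rad
φ₂ = arcsin(sin φ₁ cos δ + cos φ₁ sin δ cos θ)
   = arcsin(0.25204·0.84400 + 0.96772·0.53634·0.91845) = 43.58446°
λ₂ = λ₁ + atan2(sin θ sin δ cos φ₁, cos δ − sin φ₁ sin φ₂) = 36.14889°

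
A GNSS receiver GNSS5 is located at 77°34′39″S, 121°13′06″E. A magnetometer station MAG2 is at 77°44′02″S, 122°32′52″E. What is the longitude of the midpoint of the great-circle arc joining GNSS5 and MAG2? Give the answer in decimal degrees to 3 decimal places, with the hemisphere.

121.879°E

GNSS5: φ = -77.57750°, λ = +121.21833°
MAG2: φ = -77.73389°, λ = +122.54778°
Bx = cos φ₂ cos Δλ = 0.212395,  By = cos φ₂ sin Δλ = 0.004929
φₘ = atan2(sin φ₁ + sin φ₂, √((cos φ₁ + Bx)² + By²)) = -77.65650°
λₘ = λ₁ + atan2(By, cos φ₁ + Bx) = 121.87891°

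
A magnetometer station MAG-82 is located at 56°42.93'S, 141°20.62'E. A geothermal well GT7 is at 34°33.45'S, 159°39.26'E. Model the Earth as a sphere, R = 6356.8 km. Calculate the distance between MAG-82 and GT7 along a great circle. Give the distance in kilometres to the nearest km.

2819 km

MAG-82: φ = -56.71550°, λ = +141.34367°
GT7: φ = -34.55750°, λ = +159.65433°
Δφ = 22.1580°,  Δλ = 18.3107°
a = sin²(Δφ/2) + cos φ₁ cos φ₂ sin²(Δλ/2) = 0.048369
c = 2·arcsin(√a) = 0.443482 rad = 25.4097°
d = R·c = 6356.8 × 0.443482 = 2819.1 km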